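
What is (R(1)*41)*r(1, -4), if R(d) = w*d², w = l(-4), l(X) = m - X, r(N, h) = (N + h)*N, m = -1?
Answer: -369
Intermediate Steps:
r(N, h) = N*(N + h)
l(X) = -1 - X
w = 3 (w = -1 - 1*(-4) = -1 + 4 = 3)
R(d) = 3*d²
(R(1)*41)*r(1, -4) = ((3*1²)*41)*(1*(1 - 4)) = ((3*1)*41)*(1*(-3)) = (3*41)*(-3) = 123*(-3) = -369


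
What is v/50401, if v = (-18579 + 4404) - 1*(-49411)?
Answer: 35236/50401 ≈ 0.69911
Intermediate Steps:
v = 35236 (v = -14175 + 49411 = 35236)
v/50401 = 35236/50401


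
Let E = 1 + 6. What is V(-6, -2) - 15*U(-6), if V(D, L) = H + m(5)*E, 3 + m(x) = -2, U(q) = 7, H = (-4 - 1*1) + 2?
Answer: -143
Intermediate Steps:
H = -3 (H = (-4 - 1) + 2 = -5 + 2 = -3)
E = 7
m(x) = -5 (m(x) = -3 - 2 = -5)
V(D, L) = -38 (V(D, L) = -3 - 5*7 = -3 - 35 = -38)
V(-6, -2) - 15*U(-6) = -38 - 15*7 = -38 - 105 = -143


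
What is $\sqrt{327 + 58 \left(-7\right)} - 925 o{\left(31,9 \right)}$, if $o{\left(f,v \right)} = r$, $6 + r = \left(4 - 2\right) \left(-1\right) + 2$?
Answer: $5550 + i \sqrt{79} \approx 5550.0 + 8.8882 i$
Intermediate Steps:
$r = -6$ ($r = -6 + \left(\left(4 - 2\right) \left(-1\right) + 2\right) = -6 + \left(2 \left(-1\right) + 2\right) = -6 + \left(-2 + 2\right) = -6 + 0 = -6$)
$o{\left(f,v \right)} = -6$
$\sqrt{327 + 58 \left(-7\right)} - 925 o{\left(31,9 \right)} = \sqrt{327 + 58 \left(-7\right)} - -5550 = \sqrt{327 - 406} + 5550 = \sqrt{-79} + 5550 = i \sqrt{79} + 5550 = 5550 + i \sqrt{79}$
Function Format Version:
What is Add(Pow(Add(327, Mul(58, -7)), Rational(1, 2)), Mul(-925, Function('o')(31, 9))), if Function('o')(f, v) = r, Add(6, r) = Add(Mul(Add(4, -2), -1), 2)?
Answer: Add(5550, Mul(I, Pow(79, Rational(1, 2)))) ≈ Add(5550.0, Mul(8.8882, I))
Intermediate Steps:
r = -6 (r = Add(-6, Add(Mul(Add(4, -2), -1), 2)) = Add(-6, Add(Mul(2, -1), 2)) = Add(-6, Add(-2, 2)) = Add(-6, 0) = -6)
Function('o')(f, v) = -6
Add(Pow(Add(327, Mul(58, -7)), Rational(1, 2)), Mul(-925, Function('o')(31, 9))) = Add(Pow(Add(327, Mul(58, -7)), Rational(1, 2)), Mul(-925, -6)) = Add(Pow(Add(327, -406), Rational(1, 2)), 5550) = Add(Pow(-79, Rational(1, 2)), 5550) = Add(Mul(I, Pow(79, Rational(1, 2))), 5550) = Add(5550, Mul(I, Pow(79, Rational(1, 2))))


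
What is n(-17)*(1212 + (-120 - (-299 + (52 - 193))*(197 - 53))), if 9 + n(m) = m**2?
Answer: 18046560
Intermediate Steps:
n(m) = -9 + m**2
n(-17)*(1212 + (-120 - (-299 + (52 - 193))*(197 - 53))) = (-9 + (-17)**2)*(1212 + (-120 - (-299 + (52 - 193))*(197 - 53))) = (-9 + 289)*(1212 + (-120 - (-299 - 141)*144)) = 280*(1212 + (-120 - (-440)*144)) = 280*(1212 + (-120 - 1*(-63360))) = 280*(1212 + (-120 + 63360)) = 280*(1212 + 63240) = 280*64452 = 18046560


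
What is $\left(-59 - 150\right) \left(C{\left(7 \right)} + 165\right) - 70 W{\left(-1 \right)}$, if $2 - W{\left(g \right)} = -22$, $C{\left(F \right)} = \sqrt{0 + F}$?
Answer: $-36165 - 209 \sqrt{7} \approx -36718.0$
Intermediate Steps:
$C{\left(F \right)} = \sqrt{F}$
$W{\left(g \right)} = 24$ ($W{\left(g \right)} = 2 - -22 = 2 + 22 = 24$)
$\left(-59 - 150\right) \left(C{\left(7 \right)} + 165\right) - 70 W{\left(-1 \right)} = \left(-59 - 150\right) \left(\sqrt{7} + 165\right) - 1680 = - 209 \left(165 + \sqrt{7}\right) - 1680 = \left(-34485 - 209 \sqrt{7}\right) - 1680 = -36165 - 209 \sqrt{7}$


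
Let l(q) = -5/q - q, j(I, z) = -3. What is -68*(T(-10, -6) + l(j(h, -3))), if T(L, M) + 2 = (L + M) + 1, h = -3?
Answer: 2516/3 ≈ 838.67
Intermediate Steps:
l(q) = -q - 5/q
T(L, M) = -1 + L + M (T(L, M) = -2 + ((L + M) + 1) = -2 + (1 + L + M) = -1 + L + M)
-68*(T(-10, -6) + l(j(h, -3))) = -68*((-1 - 10 - 6) + (-1*(-3) - 5/(-3))) = -68*(-17 + (3 - 5*(-⅓))) = -68*(-17 + (3 + 5/3)) = -68*(-17 + 14/3) = -68*(-37/3) = 2516/3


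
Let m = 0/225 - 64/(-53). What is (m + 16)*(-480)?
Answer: -437760/53 ≈ -8259.6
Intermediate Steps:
m = 64/53 (m = 0*(1/225) - 64*(-1/53) = 0 + 64/53 = 64/53 ≈ 1.2075)
(m + 16)*(-480) = (64/53 + 16)*(-480) = (912/53)*(-480) = -437760/53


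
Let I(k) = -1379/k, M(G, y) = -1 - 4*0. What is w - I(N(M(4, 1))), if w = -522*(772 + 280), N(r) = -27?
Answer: -14828267/27 ≈ -5.4920e+5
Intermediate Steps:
M(G, y) = -1 (M(G, y) = -1 + 0 = -1)
w = -549144 (w = -522*1052 = -549144)
w - I(N(M(4, 1))) = -549144 - (-1379)/(-27) = -549144 - (-1379)*(-1)/27 = -549144 - 1*1379/27 = -549144 - 1379/27 = -14828267/27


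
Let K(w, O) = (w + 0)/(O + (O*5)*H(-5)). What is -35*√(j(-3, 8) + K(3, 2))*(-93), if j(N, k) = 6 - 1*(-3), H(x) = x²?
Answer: 155*√15897/2 ≈ 9771.5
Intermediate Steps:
j(N, k) = 9 (j(N, k) = 6 + 3 = 9)
K(w, O) = w/(126*O) (K(w, O) = (w + 0)/(O + (O*5)*(-5)²) = w/(O + (5*O)*25) = w/(O + 125*O) = w/((126*O)) = w*(1/(126*O)) = w/(126*O))
-35*√(j(-3, 8) + K(3, 2))*(-93) = -35*√(9 + (1/126)*3/2)*(-93) = -35*√(9 + (1/126)*3*(½))*(-93) = -35*√(9 + 1/84)*(-93) = -5*√15897/6*(-93) = 155*√15897/2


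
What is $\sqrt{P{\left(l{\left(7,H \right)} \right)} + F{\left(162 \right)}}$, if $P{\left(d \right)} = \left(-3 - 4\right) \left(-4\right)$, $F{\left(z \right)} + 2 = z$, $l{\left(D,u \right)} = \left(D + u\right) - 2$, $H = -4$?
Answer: $2 \sqrt{47} \approx 13.711$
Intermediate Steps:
$l{\left(D,u \right)} = -2 + D + u$
$F{\left(z \right)} = -2 + z$
$P{\left(d \right)} = 28$ ($P{\left(d \right)} = \left(-7\right) \left(-4\right) = 28$)
$\sqrt{P{\left(l{\left(7,H \right)} \right)} + F{\left(162 \right)}} = \sqrt{28 + \left(-2 + 162\right)} = \sqrt{28 + 160} = \sqrt{188} = 2 \sqrt{47}$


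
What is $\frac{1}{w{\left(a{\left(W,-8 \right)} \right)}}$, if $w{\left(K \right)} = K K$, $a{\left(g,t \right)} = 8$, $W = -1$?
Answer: $\frac{1}{64} \approx 0.015625$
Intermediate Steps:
$w{\left(K \right)} = K^{2}$
$\frac{1}{w{\left(a{\left(W,-8 \right)} \right)}} = \frac{1}{8^{2}} = \frac{1}{64}$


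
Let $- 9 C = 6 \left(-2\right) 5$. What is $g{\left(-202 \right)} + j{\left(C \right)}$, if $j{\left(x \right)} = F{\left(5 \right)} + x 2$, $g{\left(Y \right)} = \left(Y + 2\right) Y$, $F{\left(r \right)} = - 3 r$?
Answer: $\frac{121195}{3} \approx 40398.0$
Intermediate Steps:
$g{\left(Y \right)} = Y \left(2 + Y\right)$ ($g{\left(Y \right)} = \left(2 + Y\right) Y = Y \left(2 + Y\right)$)
$C = \frac{20}{3}$ ($C = - \frac{6 \left(-2\right) 5}{9} = - \frac{\left(-12\right) 5}{9} = \left(- \frac{1}{9}\right) \left(-60\right) = \frac{20}{3} \approx 6.6667$)
$j{\left(x \right)} = -15 + 2 x$ ($j{\left(x \right)} = \left(-3\right) 5 + x 2 = -15 + 2 x$)
$g{\left(-202 \right)} + j{\left(C \right)} = - 202 \left(2 - 202\right) + \left(-15 + 2 \cdot \frac{20}{3}\right) = \left(-202\right) \left(-200\right) + \left(-15 + \frac{40}{3}\right) = 40400 - \frac{5}{3} = \frac{121195}{3}$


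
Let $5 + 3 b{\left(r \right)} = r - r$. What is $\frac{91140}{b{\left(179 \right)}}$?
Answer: $-54684$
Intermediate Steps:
$b{\left(r \right)} = - \frac{5}{3}$ ($b{\left(r \right)} = - \frac{5}{3} + \frac{r - r}{3} = - \frac{5}{3} + \frac{1}{3} \cdot 0 = - \frac{5}{3} + 0 = - \frac{5}{3}$)
$\frac{91140}{b{\left(179 \right)}} = \frac{91140}{- \frac{5}{3}} = 91140 \left(- \frac{3}{5}\right) = -54684$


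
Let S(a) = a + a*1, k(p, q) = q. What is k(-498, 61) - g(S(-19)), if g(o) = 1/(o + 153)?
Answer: 7014/115 ≈ 60.991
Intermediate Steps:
S(a) = 2*a (S(a) = a + a = 2*a)
g(o) = 1/(153 + o)
k(-498, 61) - g(S(-19)) = 61 - 1/(153 + 2*(-19)) = 61 - 1/(153 - 38) = 61 - 1/115 = 7014/115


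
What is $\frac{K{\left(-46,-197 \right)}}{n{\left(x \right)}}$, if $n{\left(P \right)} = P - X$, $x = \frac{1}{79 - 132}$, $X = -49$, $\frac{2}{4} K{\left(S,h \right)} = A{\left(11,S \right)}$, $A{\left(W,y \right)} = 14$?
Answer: $\frac{371}{649} \approx 0.57165$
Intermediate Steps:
$K{\left(S,h \right)} = 28$ ($K{\left(S,h \right)} = 2 \cdot 14 = 28$)
$x = - \frac{1}{53}$ ($x = \frac{1}{-53} = - \frac{1}{53} \approx -0.018868$)
$n{\left(P \right)} = 49 + P$ ($n{\left(P \right)} = P - -49 = P + 49 = 49 + P$)
$\frac{K{\left(-46,-197 \right)}}{n{\left(x \right)}} = \frac{28}{49 - \frac{1}{53}} = \frac{28}{\frac{2596}{53}} = 28 \cdot \frac{53}{2596} = \frac{371}{649}$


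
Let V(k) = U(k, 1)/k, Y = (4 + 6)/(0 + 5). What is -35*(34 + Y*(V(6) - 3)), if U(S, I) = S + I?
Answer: -3185/3 ≈ -1061.7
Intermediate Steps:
U(S, I) = I + S
Y = 2 (Y = 10/5 = 10*(1/5) = 2)
V(k) = (1 + k)/k
-35*(34 + Y*(V(6) - 3)) = -35*(34 + 2*((1 + 6)/6 - 3)) = -35*(34 + 2*((1/6)*7 - 3)) = -35*(34 + 2*(7/6 - 3)) = -35*(34 + 2*(-11/6)) = -35*(34 - 11/3) = -35*91/3 = -3185/3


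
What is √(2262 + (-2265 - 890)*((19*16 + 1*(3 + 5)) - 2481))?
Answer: √6845457 ≈ 2616.4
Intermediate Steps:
√(2262 + (-2265 - 890)*((19*16 + 1*(3 + 5)) - 2481)) = √(2262 - 3155*((304 + 1*8) - 2481)) = √(2262 - 3155*((304 + 8) - 2481)) = √(2262 - 3155*(312 - 2481)) = √(2262 - 3155*(-2169)) = √(2262 + 6843195) = √6845457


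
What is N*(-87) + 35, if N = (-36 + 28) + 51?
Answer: -3706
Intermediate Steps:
N = 43 (N = -8 + 51 = 43)
N*(-87) + 35 = 43*(-87) + 35 = -3741 + 35 = -3706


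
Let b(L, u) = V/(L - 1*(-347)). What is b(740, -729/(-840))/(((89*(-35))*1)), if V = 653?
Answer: -653/3386005 ≈ -0.00019285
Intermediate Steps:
b(L, u) = 653/(347 + L) (b(L, u) = 653/(L - 1*(-347)) = 653/(L + 347) = 653/(347 + L))
b(740, -729/(-840))/(((89*(-35))*1)) = (653/(347 + 740))/(((89*(-35))*1)) = (653/1087)/((-3115*1)) = (653*(1/1087))/(-3115) = (653/1087)*(-1/3115) = -653/3386005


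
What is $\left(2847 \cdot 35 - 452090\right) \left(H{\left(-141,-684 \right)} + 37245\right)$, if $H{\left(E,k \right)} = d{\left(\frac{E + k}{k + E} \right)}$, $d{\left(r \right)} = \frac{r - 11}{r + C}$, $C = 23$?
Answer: $- \frac{157520006075}{12} \approx -1.3127 \cdot 10^{10}$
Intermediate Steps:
$d{\left(r \right)} = \frac{-11 + r}{23 + r}$ ($d{\left(r \right)} = \frac{r - 11}{r + 23} = \frac{-11 + r}{23 + r}$)
$H{\left(E,k \right)} = - \frac{5}{12}$ ($H{\left(E,k \right)} = \frac{-11 + \frac{E + k}{k + E}}{23 + \frac{E + k}{k + E}} = \frac{-11 + \frac{E + k}{E + k}}{23 + \frac{E + k}{E + k}} = \frac{-11 + 1}{23 + 1} = \frac{1}{24} \left(-10\right) = - \frac{5}{12}$)
$\left(2847 \cdot 35 - 452090\right) \left(H{\left(-141,-684 \right)} + 37245\right) = \left(2847 \cdot 35 - 452090\right) \left(- \frac{5}{12} + 37245\right) = \left(99645 - 452090\right) \frac{446935}{12} = \left(-352445\right) \frac{446935}{12} = - \frac{157520006075}{12}$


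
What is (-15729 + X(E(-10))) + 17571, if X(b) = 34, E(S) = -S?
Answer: 1876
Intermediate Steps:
(-15729 + X(E(-10))) + 17571 = (-15729 + 34) + 17571 = -15695 + 17571 = 1876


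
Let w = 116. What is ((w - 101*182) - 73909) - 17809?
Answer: -109984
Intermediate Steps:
((w - 101*182) - 73909) - 17809 = ((116 - 101*182) - 73909) - 17809 = ((116 - 18382) - 73909) - 17809 = (-18266 - 73909) - 17809 = -92175 - 17809 = -109984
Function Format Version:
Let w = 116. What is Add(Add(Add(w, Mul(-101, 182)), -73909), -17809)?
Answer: -109984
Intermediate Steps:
Add(Add(Add(w, Mul(-101, 182)), -73909), -17809) = Add(Add(Add(116, Mul(-101, 182)), -73909), -17809) = Add(Add(Add(116, -18382), -73909), -17809) = Add(Add(-18266, -73909), -17809) = Add(-92175, -17809) = -109984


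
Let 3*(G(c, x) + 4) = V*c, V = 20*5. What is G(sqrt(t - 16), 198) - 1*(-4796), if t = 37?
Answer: 4792 + 100*sqrt(21)/3 ≈ 4944.8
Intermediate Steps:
V = 100
G(c, x) = -4 + 100*c/3 (G(c, x) = -4 + (100*c)/3 = -4 + 100*c/3)
G(sqrt(t - 16), 198) - 1*(-4796) = (-4 + 100*sqrt(37 - 16)/3) - 1*(-4796) = (-4 + 100*sqrt(21)/3) + 4796 = 4792 + 100*sqrt(21)/3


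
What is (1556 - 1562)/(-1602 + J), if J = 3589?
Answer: -6/1987 ≈ -0.0030196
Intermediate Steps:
(1556 - 1562)/(-1602 + J) = (1556 - 1562)/(-1602 + 3589) = -6/1987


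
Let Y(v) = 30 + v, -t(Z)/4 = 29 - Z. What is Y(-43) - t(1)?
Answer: 99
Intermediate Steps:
t(Z) = -116 + 4*Z (t(Z) = -4*(29 - Z) = -116 + 4*Z)
Y(-43) - t(1) = (30 - 43) - (-116 + 4*1) = -13 - (-116 + 4) = -13 - 1*(-112) = -13 + 112 = 99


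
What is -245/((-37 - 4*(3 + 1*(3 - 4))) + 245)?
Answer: -49/40 ≈ -1.2250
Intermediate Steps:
-245/((-37 - 4*(3 + 1*(3 - 4))) + 245) = -245/((-37 - 4*(3 + 1*(-1))) + 245) = -245/((-37 - 4*(3 - 1)) + 245) = -245/((-37 - 4*2) + 245) = -245/((-37 - 1*8) + 245) = -245/((-37 - 8) + 245) = -245/(-45 + 245) = -245/200 = -245*1/200 = -49/40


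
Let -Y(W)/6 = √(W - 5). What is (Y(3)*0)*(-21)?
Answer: 0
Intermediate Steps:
Y(W) = -6*√(-5 + W) (Y(W) = -6*√(W - 5) = -6*√(-5 + W))
(Y(3)*0)*(-21) = (-6*√(-5 + 3)*0)*(-21) = (-6*I*√2*0)*(-21) = 0*(-21) = 0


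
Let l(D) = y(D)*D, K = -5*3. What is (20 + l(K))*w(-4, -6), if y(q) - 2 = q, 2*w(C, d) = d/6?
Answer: -215/2 ≈ -107.50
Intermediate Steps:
w(C, d) = d/12 (w(C, d) = (d/6)/2 = d/12)
y(q) = 2 + q
K = -15
l(D) = D*(2 + D) (l(D) = (2 + D)*D = D*(2 + D))
(20 + l(K))*w(-4, -6) = (20 - 15*(2 - 15))*((1/12)*(-6)) = (20 - 15*(-13))*(-½) = (20 + 195)*(-½) = 215*(-½) = -215/2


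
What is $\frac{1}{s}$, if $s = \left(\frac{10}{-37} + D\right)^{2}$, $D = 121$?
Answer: $\frac{1369}{19954089} \approx 6.8608 \cdot 10^{-5}$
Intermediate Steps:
$s = \frac{19954089}{1369}$ ($s = \left(\frac{10}{-37} + 121\right)^{2} = \left(10 \left(- \frac{1}{37}\right) + 121\right)^{2} = \left(- \frac{10}{37} + 121\right)^{2} = \left(\frac{4467}{37}\right)^{2} = \frac{19954089}{1369} \approx 14576.0$)
$\frac{1}{s} = \frac{1}{\frac{19954089}{1369}} = \frac{1369}{19954089}$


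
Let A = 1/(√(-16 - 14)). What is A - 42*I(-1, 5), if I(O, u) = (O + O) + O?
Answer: 126 - I*√30/30 ≈ 126.0 - 0.18257*I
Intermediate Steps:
I(O, u) = 3*O (I(O, u) = 2*O + O = 3*O)
A = -I*√30/30 (A = 1/(√(-30)) = 1/(I*√30) = -I*√30/30 ≈ -0.18257*I)
A - 42*I(-1, 5) = -I*√30/30 - 126*(-1) = -I*√30/30 - 42*(-3) = -I*√30/30 + 126 = 126 - I*√30/30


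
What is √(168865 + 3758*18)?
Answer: √236509 ≈ 486.32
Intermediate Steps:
√(168865 + 3758*18) = √(168865 + 67644) = √236509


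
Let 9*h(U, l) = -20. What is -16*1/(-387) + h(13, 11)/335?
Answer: 100/2881 ≈ 0.034710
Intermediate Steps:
h(U, l) = -20/9 (h(U, l) = (⅑)*(-20) = -20/9)
-16*1/(-387) + h(13, 11)/335 = -16*1/(-387) - 20/9/335 = -16*(-1/387) - 20/9*1/335 = 16/387 - 4/603 = 100/2881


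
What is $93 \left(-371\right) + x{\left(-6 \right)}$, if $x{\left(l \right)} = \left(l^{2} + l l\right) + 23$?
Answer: $-34408$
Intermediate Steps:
$x{\left(l \right)} = 23 + 2 l^{2}$ ($x{\left(l \right)} = \left(l^{2} + l^{2}\right) + 23 = 2 l^{2} + 23 = 23 + 2 l^{2}$)
$93 \left(-371\right) + x{\left(-6 \right)} = 93 \left(-371\right) + \left(23 + 2 \left(-6\right)^{2}\right) = -34503 + \left(23 + 2 \cdot 36\right) = -34503 + \left(23 + 72\right) = -34503 + 95 = -34408$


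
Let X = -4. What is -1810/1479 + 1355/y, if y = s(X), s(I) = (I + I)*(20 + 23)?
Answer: -2626685/508776 ≈ -5.1628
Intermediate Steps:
s(I) = 86*I (s(I) = (2*I)*43 = 86*I)
y = -344 (y = 86*(-4) = -344)
-1810/1479 + 1355/y = -1810/1479 + 1355/(-344) = -1810*1/1479 + 1355*(-1/344) = -1810/1479 - 1355/344 = -2626685/508776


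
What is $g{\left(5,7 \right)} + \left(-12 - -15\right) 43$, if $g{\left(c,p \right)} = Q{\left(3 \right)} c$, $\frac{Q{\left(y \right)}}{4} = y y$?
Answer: $309$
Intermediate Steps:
$Q{\left(y \right)} = 4 y^{2}$ ($Q{\left(y \right)} = 4 y y = 4 y^{2}$)
$g{\left(c,p \right)} = 36 c$ ($g{\left(c,p \right)} = 4 \cdot 3^{2} c = 4 \cdot 9 c = 36 c$)
$g{\left(5,7 \right)} + \left(-12 - -15\right) 43 = 36 \cdot 5 + \left(-12 - -15\right) 43 = 180 + \left(-12 + 15\right) 43 = 180 + 3 \cdot 43 = 180 + 129 = 309$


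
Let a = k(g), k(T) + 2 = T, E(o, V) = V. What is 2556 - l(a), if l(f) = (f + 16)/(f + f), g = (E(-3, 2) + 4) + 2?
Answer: 15325/6 ≈ 2554.2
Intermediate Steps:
g = 8 (g = (2 + 4) + 2 = 6 + 2 = 8)
k(T) = -2 + T
a = 6 (a = -2 + 8 = 6)
l(f) = (16 + f)/(2*f) (l(f) = (16 + f)/((2*f)) = (16 + f)*(1/(2*f)) = (16 + f)/(2*f))
2556 - l(a) = 2556 - (16 + 6)/(2*6) = 2556 - 22/(2*6) = 2556 - 1*11/6 = 2556 - 11/6 = 15325/6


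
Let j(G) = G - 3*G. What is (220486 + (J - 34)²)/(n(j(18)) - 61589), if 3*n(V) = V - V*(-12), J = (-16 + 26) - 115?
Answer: -239807/61745 ≈ -3.8838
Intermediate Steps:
j(G) = -2*G
J = -105 (J = 10 - 115 = -105)
n(V) = 13*V/3 (n(V) = (V - V*(-12))/3 = (V - (-12)*V)/3 = (V + 12*V)/3 = (13*V)/3 = 13*V/3)
(220486 + (J - 34)²)/(n(j(18)) - 61589) = (220486 + (-105 - 34)²)/(13*(-2*18)/3 - 61589) = (220486 + (-139)²)/((13/3)*(-36) - 61589) = (220486 + 19321)/(-156 - 61589) = 239807/(-61745) = 239807*(-1/61745) = -239807/61745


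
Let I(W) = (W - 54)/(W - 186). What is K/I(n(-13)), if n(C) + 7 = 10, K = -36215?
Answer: -2209115/17 ≈ -1.2995e+5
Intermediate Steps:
n(C) = 3 (n(C) = -7 + 10 = 3)
I(W) = (-54 + W)/(-186 + W)
K/I(n(-13)) = -36215*(-186 + 3)/(-54 + 3) = -36215/(-51/(-183)) = -36215/((-1/183*(-51))) = -36215/17/61 = -36215*61/17 = -2209115/17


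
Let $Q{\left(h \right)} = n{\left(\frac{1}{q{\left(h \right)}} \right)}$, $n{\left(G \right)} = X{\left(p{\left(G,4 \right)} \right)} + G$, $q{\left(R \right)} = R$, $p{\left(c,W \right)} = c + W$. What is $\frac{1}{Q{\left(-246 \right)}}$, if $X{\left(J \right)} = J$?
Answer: $\frac{123}{491} \approx 0.25051$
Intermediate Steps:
$p{\left(c,W \right)} = W + c$
$n{\left(G \right)} = 4 + 2 G$ ($n{\left(G \right)} = \left(4 + G\right) + G = 4 + 2 G$)
$Q{\left(h \right)} = 4 + \frac{2}{h}$
$\frac{1}{Q{\left(-246 \right)}} = \frac{1}{4 + \frac{2}{-246}} = \frac{1}{4 + 2 \left(- \frac{1}{246}\right)} = \frac{1}{4 - \frac{1}{123}} = \frac{1}{\frac{491}{123}} = \frac{123}{491}$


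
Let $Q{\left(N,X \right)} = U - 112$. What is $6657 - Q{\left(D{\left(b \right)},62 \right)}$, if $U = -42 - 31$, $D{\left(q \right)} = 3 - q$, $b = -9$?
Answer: $6842$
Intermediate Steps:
$U = -73$
$Q{\left(N,X \right)} = -185$ ($Q{\left(N,X \right)} = -73 - 112 = -185$)
$6657 - Q{\left(D{\left(b \right)},62 \right)} = 6657 - -185 = 6657 + 185 = 6842$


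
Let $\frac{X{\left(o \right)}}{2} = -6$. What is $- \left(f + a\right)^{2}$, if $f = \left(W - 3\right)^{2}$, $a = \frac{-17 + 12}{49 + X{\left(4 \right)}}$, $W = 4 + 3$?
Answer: $- \frac{344569}{1369} \approx -251.69$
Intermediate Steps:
$X{\left(o \right)} = -12$ ($X{\left(o \right)} = 2 \left(-6\right) = -12$)
$W = 7$
$a = - \frac{5}{37}$ ($a = \frac{-17 + 12}{49 - 12} = - \frac{5}{37} \approx -0.13514$)
$f = 16$ ($f = \left(7 - 3\right)^{2} = 4^{2} = 16$)
$- \left(f + a\right)^{2} = - \left(16 - \frac{5}{37}\right)^{2} = - \left(\frac{587}{37}\right)^{2} = \left(-1\right) \frac{344569}{1369} = - \frac{344569}{1369}$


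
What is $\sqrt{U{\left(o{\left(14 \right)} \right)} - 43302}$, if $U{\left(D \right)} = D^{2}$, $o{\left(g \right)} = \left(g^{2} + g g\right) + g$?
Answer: $\sqrt{121534} \approx 348.62$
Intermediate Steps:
$o{\left(g \right)} = g + 2 g^{2}$ ($o{\left(g \right)} = \left(g^{2} + g^{2}\right) + g = 2 g^{2} + g = g + 2 g^{2}$)
$\sqrt{U{\left(o{\left(14 \right)} \right)} - 43302} = \sqrt{\left(14 \left(1 + 2 \cdot 14\right)\right)^{2} - 43302} = \sqrt{\left(14 \left(1 + 28\right)\right)^{2} - 43302} = \sqrt{\left(14 \cdot 29\right)^{2} - 43302} = \sqrt{406^{2} - 43302} = \sqrt{164836 - 43302} = \sqrt{121534}$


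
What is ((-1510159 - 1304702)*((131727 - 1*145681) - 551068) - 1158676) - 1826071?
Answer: 1590455407195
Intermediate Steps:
((-1510159 - 1304702)*((131727 - 1*145681) - 551068) - 1158676) - 1826071 = (-2814861*((131727 - 145681) - 551068) - 1158676) - 1826071 = (-2814861*(-13954 - 551068) - 1158676) - 1826071 = (-2814861*(-565022) - 1158676) - 1826071 = (1590458391942 - 1158676) - 1826071 = 1590457233266 - 1826071 = 1590455407195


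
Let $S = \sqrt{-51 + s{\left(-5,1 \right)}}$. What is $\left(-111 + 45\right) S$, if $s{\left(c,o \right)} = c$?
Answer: $- 132 i \sqrt{14} \approx - 493.9 i$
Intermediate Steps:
$S = 2 i \sqrt{14}$ ($S = \sqrt{-51 - 5} = \sqrt{-56} = 2 i \sqrt{14} \approx 7.4833 i$)
$\left(-111 + 45\right) S = \left(-111 + 45\right) 2 i \sqrt{14} = - 66 \cdot 2 i \sqrt{14} = - 132 i \sqrt{14}$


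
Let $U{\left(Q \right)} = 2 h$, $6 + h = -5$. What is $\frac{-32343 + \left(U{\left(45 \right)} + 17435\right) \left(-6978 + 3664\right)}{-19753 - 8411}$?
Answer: $\frac{57739025}{28164} \approx 2050.1$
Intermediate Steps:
$h = -11$ ($h = -6 - 5 = -11$)
$U{\left(Q \right)} = -22$ ($U{\left(Q \right)} = 2 \left(-11\right) = -22$)
$\frac{-32343 + \left(U{\left(45 \right)} + 17435\right) \left(-6978 + 3664\right)}{-19753 - 8411} = \frac{-32343 + \left(-22 + 17435\right) \left(-6978 + 3664\right)}{-19753 - 8411} = \frac{-32343 + 17413 \left(-3314\right)}{-28164} = \left(-32343 - 57706682\right) \left(- \frac{1}{28164}\right) = \left(-57739025\right) \left(- \frac{1}{28164}\right) = \frac{57739025}{28164}$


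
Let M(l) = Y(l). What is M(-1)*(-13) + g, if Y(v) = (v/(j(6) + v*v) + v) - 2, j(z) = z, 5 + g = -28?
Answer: 55/7 ≈ 7.8571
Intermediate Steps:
g = -33 (g = -5 - 28 = -33)
Y(v) = -2 + v + v/(6 + v²) (Y(v) = (v/(6 + v*v) + v) - 2 = (v/(6 + v²) + v) - 2 = (v + v/(6 + v²)) - 2 = -2 + v + v/(6 + v²))
M(l) = (-12 + l³ - 2*l² + 7*l)/(6 + l²)
M(-1)*(-13) + g = ((-12 + (-1)³ - 2*(-1)² + 7*(-1))/(6 + (-1)²))*(-13) - 33 = ((-12 - 1 - 2*1 - 7)/(6 + 1))*(-13) - 33 = ((-12 - 1 - 2 - 7)/7)*(-13) - 33 = ((⅐)*(-22))*(-13) - 33 = -22/7*(-13) - 33 = 286/7 - 33 = 55/7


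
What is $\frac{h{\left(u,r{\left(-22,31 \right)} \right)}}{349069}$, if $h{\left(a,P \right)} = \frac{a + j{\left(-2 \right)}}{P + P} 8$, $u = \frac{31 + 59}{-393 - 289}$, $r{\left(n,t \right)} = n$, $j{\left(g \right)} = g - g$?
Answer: $\frac{90}{1309357819} \approx 6.8736 \cdot 10^{-8}$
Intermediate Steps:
$j{\left(g \right)} = 0$
$u = - \frac{45}{341}$ ($u = \frac{90}{-682} = 90 \left(- \frac{1}{682}\right) = - \frac{45}{341} \approx -0.13196$)
$h{\left(a,P \right)} = \frac{4 a}{P}$ ($h{\left(a,P \right)} = \frac{a + 0}{P + P} 8 = \frac{a}{2 P} 8 = \frac{4 a}{P}$)
$\frac{h{\left(u,r{\left(-22,31 \right)} \right)}}{349069} = \frac{4 \left(- \frac{45}{341}\right) \frac{1}{-22}}{349069} = 4 \left(- \frac{45}{341}\right) \left(- \frac{1}{22}\right) \frac{1}{349069} = \frac{90}{3751} \cdot \frac{1}{349069} = \frac{90}{1309357819}$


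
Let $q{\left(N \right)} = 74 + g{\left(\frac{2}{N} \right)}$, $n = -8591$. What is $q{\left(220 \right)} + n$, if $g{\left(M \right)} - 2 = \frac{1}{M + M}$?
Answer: $-8460$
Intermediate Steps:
$g{\left(M \right)} = 2 + \frac{1}{2 M}$ ($g{\left(M \right)} = 2 + \frac{1}{M + M} = 2 + \frac{1}{2 M}$)
$q{\left(N \right)} = 76 + \frac{N}{4}$ ($q{\left(N \right)} = 74 + \left(2 + \frac{1}{2 \frac{2}{N}}\right) = 74 + \left(2 + \frac{\frac{1}{2} N}{2}\right) = 74 + \left(2 + \frac{N}{4}\right) = 76 + \frac{N}{4}$)
$q{\left(220 \right)} + n = \left(76 + \frac{1}{4} \cdot 220\right) - 8591 = \left(76 + 55\right) - 8591 = 131 - 8591 = -8460$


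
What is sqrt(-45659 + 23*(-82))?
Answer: I*sqrt(47545) ≈ 218.05*I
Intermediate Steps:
sqrt(-45659 + 23*(-82)) = sqrt(-45659 - 1886) = sqrt(-47545) = I*sqrt(47545)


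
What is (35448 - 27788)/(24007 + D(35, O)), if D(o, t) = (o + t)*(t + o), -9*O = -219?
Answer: 68940/247747 ≈ 0.27827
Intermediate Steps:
O = 73/3 (O = -⅑*(-219) = 73/3 ≈ 24.333)
D(o, t) = (o + t)² (D(o, t) = (o + t)*(o + t) = (o + t)²)
(35448 - 27788)/(24007 + D(35, O)) = (35448 - 27788)/(24007 + (35 + 73/3)²) = 7660/(24007 + (178/3)²) = 7660/(24007 + 31684/9) = 7660/(247747/9) = 7660*(9/247747) = 68940/247747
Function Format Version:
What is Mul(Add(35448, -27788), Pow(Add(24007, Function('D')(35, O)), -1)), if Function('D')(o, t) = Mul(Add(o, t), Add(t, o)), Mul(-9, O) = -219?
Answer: Rational(68940, 247747) ≈ 0.27827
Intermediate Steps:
O = Rational(73, 3) (O = Mul(Rational(-1, 9), -219) = Rational(73, 3) ≈ 24.333)
Function('D')(o, t) = Pow(Add(o, t), 2) (Function('D')(o, t) = Mul(Add(o, t), Add(o, t)) = Pow(Add(o, t), 2))
Mul(Add(35448, -27788), Pow(Add(24007, Function('D')(35, O)), -1)) = Mul(Add(35448, -27788), Pow(Add(24007, Pow(Add(35, Rational(73, 3)), 2)), -1)) = Mul(7660, Pow(Add(24007, Pow(Rational(178, 3), 2)), -1)) = Mul(7660, Pow(Add(24007, Rational(31684, 9)), -1)) = Mul(7660, Pow(Rational(247747, 9), -1)) = Mul(7660, Rational(9, 247747)) = Rational(68940, 247747)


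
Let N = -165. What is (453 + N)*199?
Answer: 57312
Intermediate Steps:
(453 + N)*199 = (453 - 165)*199 = 288*199 = 57312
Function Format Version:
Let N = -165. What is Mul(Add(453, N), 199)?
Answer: 57312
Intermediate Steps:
Mul(Add(453, N), 199) = Mul(Add(453, -165), 199) = Mul(288, 199) = 57312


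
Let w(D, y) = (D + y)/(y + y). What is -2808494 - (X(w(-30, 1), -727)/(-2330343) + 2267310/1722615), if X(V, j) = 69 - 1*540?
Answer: -250535494900522885/89206306821 ≈ -2.8085e+6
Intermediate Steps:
w(D, y) = (D + y)/(2*y) (w(D, y) = (D + y)/((2*y)) = (D + y)*(1/(2*y)) = (D + y)/(2*y))
X(V, j) = -471 (X(V, j) = 69 - 540 = -471)
-2808494 - (X(w(-30, 1), -727)/(-2330343) + 2267310/1722615) = -2808494 - (-471/(-2330343) + 2267310/1722615) = -2808494 - (-471*(-1/2330343) + 2267310*(1/1722615)) = -2808494 - (157/776781 + 151154/114841) = -2808494 - 1*117431585311/89206306821 = -2808494 - 117431585311/89206306821 = -250535494900522885/89206306821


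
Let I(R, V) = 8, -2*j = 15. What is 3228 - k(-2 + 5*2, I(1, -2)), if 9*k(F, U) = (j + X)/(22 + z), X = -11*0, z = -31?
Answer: 174307/54 ≈ 3227.9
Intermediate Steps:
j = -15/2 (j = -½*15 = -15/2 ≈ -7.5000)
X = 0
k(F, U) = 5/54 (k(F, U) = ((-15/2 + 0)/(22 - 31))/9 = (-15/2/(-9))/9 = (-15/2*(-⅑))/9 = (⅑)*(⅚) = 5/54)
3228 - k(-2 + 5*2, I(1, -2)) = 3228 - 1*5/54 = 3228 - 5/54 = 174307/54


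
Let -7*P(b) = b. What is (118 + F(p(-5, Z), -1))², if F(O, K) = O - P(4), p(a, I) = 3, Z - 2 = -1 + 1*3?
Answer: 724201/49 ≈ 14780.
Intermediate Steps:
P(b) = -b/7
Z = 4 (Z = 2 + (-1 + 1*3) = 2 + (-1 + 3) = 2 + 2 = 4)
F(O, K) = 4/7 + O (F(O, K) = O - (-1)*4/7 = O - 1*(-4/7) = O + 4/7 = 4/7 + O)
(118 + F(p(-5, Z), -1))² = (118 + (4/7 + 3))² = (118 + 25/7)² = (851/7)² = 724201/49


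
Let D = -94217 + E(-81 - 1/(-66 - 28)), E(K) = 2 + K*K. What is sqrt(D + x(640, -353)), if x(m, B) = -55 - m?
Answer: I*sqrt(780666991)/94 ≈ 297.24*I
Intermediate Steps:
E(K) = 2 + K**2
D = -774525971/8836 (D = -94217 + (2 + (-81 - 1/(-66 - 28))**2) = -94217 + (2 + (-81 - 1/(-94))**2) = -94217 + (2 + (-81 - 1*(-1/94))**2) = -94217 + (2 + (-81 + 1/94)**2) = -94217 + (2 + (-7613/94)**2) = -94217 + (2 + 57957769/8836) = -94217 + 57975441/8836 = -774525971/8836 ≈ -87656.)
sqrt(D + x(640, -353)) = sqrt(-774525971/8836 + (-55 - 1*640)) = sqrt(-774525971/8836 + (-55 - 640)) = sqrt(-774525971/8836 - 695) = sqrt(-780666991/8836) = I*sqrt(780666991)/94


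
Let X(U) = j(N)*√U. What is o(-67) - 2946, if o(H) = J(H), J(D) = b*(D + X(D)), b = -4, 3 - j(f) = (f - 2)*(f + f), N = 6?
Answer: -2678 + 180*I*√67 ≈ -2678.0 + 1473.4*I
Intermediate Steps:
j(f) = 3 - 2*f*(-2 + f) (j(f) = 3 - (f - 2)*(f + f) = 3 - (-2 + f)*2*f = 3 - 2*f*(-2 + f))
X(U) = -45*√U (X(U) = (3 - 2*6² + 4*6)*√U = (3 - 2*36 + 24)*√U = (3 - 72 + 24)*√U = -45*√U)
J(D) = -4*D + 180*√D (J(D) = -4*(D - 45*√D) = -4*D + 180*√D)
o(H) = -4*H + 180*√H
o(-67) - 2946 = (-4*(-67) + 180*√(-67)) - 2946 = (268 + 180*(I*√67)) - 2946 = (268 + 180*I*√67) - 2946 = -2678 + 180*I*√67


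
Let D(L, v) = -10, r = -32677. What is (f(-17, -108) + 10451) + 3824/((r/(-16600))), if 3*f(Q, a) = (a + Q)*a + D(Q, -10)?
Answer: 1655769911/98031 ≈ 16890.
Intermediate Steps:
f(Q, a) = -10/3 + a*(Q + a)/3 (f(Q, a) = ((a + Q)*a - 10)/3 = ((Q + a)*a - 10)/3 = (a*(Q + a) - 10)/3 = (-10 + a*(Q + a))/3 = -10/3 + a*(Q + a)/3)
(f(-17, -108) + 10451) + 3824/((r/(-16600))) = ((-10/3 + (⅓)*(-108)² + (⅓)*(-17)*(-108)) + 10451) + 3824/((-32677/(-16600))) = ((-10/3 + (⅓)*11664 + 612) + 10451) + 3824/((-32677*(-1/16600))) = ((-10/3 + 3888 + 612) + 10451) + 3824/(32677/16600) = (13490/3 + 10451) + 3824*(16600/32677) = 44843/3 + 63478400/32677 = 1655769911/98031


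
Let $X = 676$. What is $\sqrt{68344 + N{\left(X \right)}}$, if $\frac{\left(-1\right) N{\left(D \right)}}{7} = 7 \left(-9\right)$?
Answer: $\sqrt{68785} \approx 262.27$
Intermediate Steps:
$N{\left(D \right)} = 441$ ($N{\left(D \right)} = - 7 \cdot 7 \left(-9\right) = \left(-7\right) \left(-63\right) = 441$)
$\sqrt{68344 + N{\left(X \right)}} = \sqrt{68344 + 441} = \sqrt{68785}$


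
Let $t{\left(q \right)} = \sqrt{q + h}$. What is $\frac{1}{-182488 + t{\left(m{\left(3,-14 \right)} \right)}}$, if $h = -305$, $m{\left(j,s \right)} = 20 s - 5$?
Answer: $- \frac{91244}{16650935367} - \frac{i \sqrt{590}}{33301870734} \approx -5.4798 \cdot 10^{-6} - 7.2939 \cdot 10^{-10} i$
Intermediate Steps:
$m{\left(j,s \right)} = -5 + 20 s$ ($m{\left(j,s \right)} = 20 s - 5 = -5 + 20 s$)
$t{\left(q \right)} = \sqrt{-305 + q}$ ($t{\left(q \right)} = \sqrt{q - 305} = \sqrt{-305 + q}$)
$\frac{1}{-182488 + t{\left(m{\left(3,-14 \right)} \right)}} = \frac{1}{-182488 + \sqrt{-305 + \left(-5 + 20 \left(-14\right)\right)}} = \frac{1}{-182488 + \sqrt{-305 - 285}} = \frac{1}{-182488 + \sqrt{-590}} = \frac{1}{-182488 + i \sqrt{590}}$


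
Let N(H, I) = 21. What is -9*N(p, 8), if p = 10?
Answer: -189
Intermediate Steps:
-9*N(p, 8) = -9*21 = -189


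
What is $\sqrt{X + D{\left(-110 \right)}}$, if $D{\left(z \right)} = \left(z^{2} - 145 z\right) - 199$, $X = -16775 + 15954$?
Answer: $\sqrt{27030} \approx 164.41$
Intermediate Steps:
$X = -821$
$D{\left(z \right)} = -199 + z^{2} - 145 z$
$\sqrt{X + D{\left(-110 \right)}} = \sqrt{-821 - \left(-15751 - 12100\right)} = \sqrt{-821 + \left(-199 + 12100 + 15950\right)} = \sqrt{-821 + 27851} = \sqrt{27030}$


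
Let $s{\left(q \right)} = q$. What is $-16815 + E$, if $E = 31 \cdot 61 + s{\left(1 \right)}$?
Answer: $-14923$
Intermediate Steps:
$E = 1892$ ($E = 31 \cdot 61 + 1 = 1891 + 1 = 1892$)
$-16815 + E = -16815 + 1892 = -14923$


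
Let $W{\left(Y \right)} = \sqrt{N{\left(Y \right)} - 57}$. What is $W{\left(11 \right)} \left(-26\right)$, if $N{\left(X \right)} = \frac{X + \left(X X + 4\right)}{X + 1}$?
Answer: $- \frac{26 i \sqrt{411}}{3} \approx - 175.7 i$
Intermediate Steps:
$N{\left(X \right)} = \frac{4 + X + X^{2}}{1 + X}$ ($N{\left(X \right)} = \frac{X + \left(X^{2} + 4\right)}{1 + X} = \frac{X + \left(4 + X^{2}\right)}{1 + X} = \frac{4 + X + X^{2}}{1 + X}$)
$W{\left(Y \right)} = \sqrt{-57 + \frac{4 + Y + Y^{2}}{1 + Y}}$ ($W{\left(Y \right)} = \sqrt{\frac{4 + Y + Y^{2}}{1 + Y} - 57} = \sqrt{-57 + \frac{4 + Y + Y^{2}}{1 + Y}}$)
$W{\left(11 \right)} \left(-26\right) = \sqrt{\frac{-53 + 11^{2} - 616}{1 + 11}} \left(-26\right) = \sqrt{\frac{-53 + 121 - 616}{12}} \left(-26\right) = \sqrt{\frac{1}{12} \left(-548\right)} \left(-26\right) = \sqrt{- \frac{137}{3}} \left(-26\right) = \frac{i \sqrt{411}}{3} \left(-26\right) = - \frac{26 i \sqrt{411}}{3}$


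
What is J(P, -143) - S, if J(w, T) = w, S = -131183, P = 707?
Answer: 131890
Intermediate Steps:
J(P, -143) - S = 707 - 1*(-131183) = 707 + 131183 = 131890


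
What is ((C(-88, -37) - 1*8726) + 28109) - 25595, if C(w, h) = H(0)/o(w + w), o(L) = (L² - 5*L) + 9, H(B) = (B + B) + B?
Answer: -6212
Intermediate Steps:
H(B) = 3*B (H(B) = 2*B + B = 3*B)
o(L) = 9 + L² - 5*L
C(w, h) = 0 (C(w, h) = (3*0)/(9 + (w + w)² - 5*(w + w)) = 0/(9 + (2*w)² - 10*w) = 0/(9 + 4*w² - 10*w) = 0/(9 - 10*w + 4*w²) = 0)
((C(-88, -37) - 1*8726) + 28109) - 25595 = ((0 - 1*8726) + 28109) - 25595 = ((0 - 8726) + 28109) - 25595 = (-8726 + 28109) - 25595 = 19383 - 25595 = -6212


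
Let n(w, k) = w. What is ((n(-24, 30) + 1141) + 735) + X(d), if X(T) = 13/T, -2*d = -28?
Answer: 25941/14 ≈ 1852.9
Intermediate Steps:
d = 14 (d = -½*(-28) = 14)
((n(-24, 30) + 1141) + 735) + X(d) = ((-24 + 1141) + 735) + 13/14 = (1117 + 735) + 13*(1/14) = 1852 + 13/14 = 25941/14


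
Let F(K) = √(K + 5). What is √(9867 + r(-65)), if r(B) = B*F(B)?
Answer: √(9867 - 130*I*√15) ≈ 99.365 - 2.5335*I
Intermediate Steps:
F(K) = √(5 + K)
r(B) = B*√(5 + B)
√(9867 + r(-65)) = √(9867 - 65*√(5 - 65)) = √(9867 - 130*I*√15)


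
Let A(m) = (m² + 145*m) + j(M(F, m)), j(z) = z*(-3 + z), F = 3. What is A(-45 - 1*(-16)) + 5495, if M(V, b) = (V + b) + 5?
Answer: 2635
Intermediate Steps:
M(V, b) = 5 + V + b
A(m) = m² + 145*m + (5 + m)*(8 + m) (A(m) = (m² + 145*m) + (5 + 3 + m)*(-3 + (5 + 3 + m)) = (m² + 145*m) + (8 + m)*(-3 + (8 + m)) = (m² + 145*m) + (8 + m)*(5 + m) = (m² + 145*m) + (5 + m)*(8 + m) = m² + 145*m + (5 + m)*(8 + m))
A(-45 - 1*(-16)) + 5495 = (40 + 2*(-45 - 1*(-16))² + 158*(-45 - 1*(-16))) + 5495 = (40 + 2*(-45 + 16)² + 158*(-45 + 16)) + 5495 = (40 + 2*(-29)² + 158*(-29)) + 5495 = (40 + 2*841 - 4582) + 5495 = (40 + 1682 - 4582) + 5495 = -2860 + 5495 = 2635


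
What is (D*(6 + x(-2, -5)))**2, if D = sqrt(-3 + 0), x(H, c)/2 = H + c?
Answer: -192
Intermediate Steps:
x(H, c) = 2*H + 2*c (x(H, c) = 2*(H + c) = 2*H + 2*c)
D = I*sqrt(3) (D = sqrt(-3) = I*sqrt(3) ≈ 1.732*I)
(D*(6 + x(-2, -5)))**2 = ((I*sqrt(3))*(6 + (2*(-2) + 2*(-5))))**2 = ((I*sqrt(3))*(6 + (-4 - 10)))**2 = ((I*sqrt(3))*(6 - 14))**2 = ((I*sqrt(3))*(-8))**2 = (-8*I*sqrt(3))**2 = -192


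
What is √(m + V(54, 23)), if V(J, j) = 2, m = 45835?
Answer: 3*√5093 ≈ 214.10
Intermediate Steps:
√(m + V(54, 23)) = √(45835 + 2) = √45837 = 3*√5093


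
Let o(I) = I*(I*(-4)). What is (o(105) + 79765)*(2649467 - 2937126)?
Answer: -10259358235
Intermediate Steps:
o(I) = -4*I² (o(I) = I*(-4*I) = -4*I²)
(o(105) + 79765)*(2649467 - 2937126) = (-4*105² + 79765)*(2649467 - 2937126) = (-4*11025 + 79765)*(-287659) = (-44100 + 79765)*(-287659) = 35665*(-287659) = -10259358235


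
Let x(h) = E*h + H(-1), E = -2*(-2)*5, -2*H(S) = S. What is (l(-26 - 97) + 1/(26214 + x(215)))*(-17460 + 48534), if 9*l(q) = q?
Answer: -8639203838/20343 ≈ -4.2468e+5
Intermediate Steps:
H(S) = -S/2
l(q) = q/9
E = 20 (E = 4*5 = 20)
x(h) = ½ + 20*h (x(h) = 20*h - ½*(-1) = 20*h + ½ = ½ + 20*h)
(l(-26 - 97) + 1/(26214 + x(215)))*(-17460 + 48534) = ((-26 - 97)/9 + 1/(26214 + (½ + 20*215)))*(-17460 + 48534) = ((⅑)*(-123) + 1/(26214 + (½ + 4300)))*31074 = (-41/3 + 1/(26214 + 8601/2))*31074 = (-41/3 + 1/(61029/2))*31074 = (-41/3 + 2/61029)*31074 = -834061/61029*31074 = -8639203838/20343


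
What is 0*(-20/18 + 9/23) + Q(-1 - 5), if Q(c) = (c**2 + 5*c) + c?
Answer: 0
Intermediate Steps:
Q(c) = c**2 + 6*c
0*(-20/18 + 9/23) + Q(-1 - 5) = 0*(-20/18 + 9/23) + (-1 - 5)*(6 + (-1 - 5)) = 0*(-20*1/18 + 9*(1/23)) - 6*(6 - 6) = 0*(-10/9 + 9/23) - 6*0 = 0*(-149/207) + 0 = 0 + 0 = 0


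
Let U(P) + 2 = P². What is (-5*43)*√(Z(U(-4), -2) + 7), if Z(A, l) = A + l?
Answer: -215*√19 ≈ -937.16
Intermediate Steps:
U(P) = -2 + P²
(-5*43)*√(Z(U(-4), -2) + 7) = (-5*43)*√(((-2 + (-4)²) - 2) + 7) = -215*√(((-2 + 16) - 2) + 7) = -215*√((14 - 2) + 7) = -215*√(12 + 7) = -215*√19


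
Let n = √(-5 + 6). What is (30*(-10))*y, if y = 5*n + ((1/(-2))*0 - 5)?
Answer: 0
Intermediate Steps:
n = 1 (n = √1 = 1)
y = 0 (y = 5*1 + ((1/(-2))*0 - 5) = 5 + ((1*(-½))*0 - 5) = 5 + (-½*0 - 5) = 5 + (0 - 5) = 5 - 5 = 0)
(30*(-10))*y = (30*(-10))*0 = -300*0 = 0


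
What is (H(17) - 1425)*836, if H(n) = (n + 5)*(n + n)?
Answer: -565972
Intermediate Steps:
H(n) = 2*n*(5 + n) (H(n) = (5 + n)*(2*n) = 2*n*(5 + n))
(H(17) - 1425)*836 = (2*17*(5 + 17) - 1425)*836 = (2*17*22 - 1425)*836 = (748 - 1425)*836 = -677*836 = -565972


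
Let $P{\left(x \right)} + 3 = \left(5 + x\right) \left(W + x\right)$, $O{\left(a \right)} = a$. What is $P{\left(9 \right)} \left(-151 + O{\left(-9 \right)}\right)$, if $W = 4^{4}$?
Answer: $-593120$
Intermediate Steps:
$W = 256$
$P{\left(x \right)} = -3 + \left(5 + x\right) \left(256 + x\right)$
$P{\left(9 \right)} \left(-151 + O{\left(-9 \right)}\right) = \left(1277 + 9^{2} + 261 \cdot 9\right) \left(-151 - 9\right) = \left(1277 + 81 + 2349\right) \left(-160\right) = 3707 \left(-160\right) = -593120$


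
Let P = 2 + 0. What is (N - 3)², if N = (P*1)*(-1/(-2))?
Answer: 4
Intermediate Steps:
P = 2
N = 1 (N = (2*1)*(-1/(-2)) = 2*(-1*(-½)) = 2*(½) = 1)
(N - 3)² = (1 - 3)² = (-2)² = 4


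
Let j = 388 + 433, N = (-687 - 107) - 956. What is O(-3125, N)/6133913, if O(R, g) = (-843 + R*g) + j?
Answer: 5468728/6133913 ≈ 0.89156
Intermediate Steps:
N = -1750 (N = -794 - 956 = -1750)
j = 821
O(R, g) = -22 + R*g (O(R, g) = (-843 + R*g) + 821 = -22 + R*g)
O(-3125, N)/6133913 = (-22 - 3125*(-1750))/6133913 = (-22 + 5468750)*(1/6133913) = 5468728*(1/6133913) = 5468728/6133913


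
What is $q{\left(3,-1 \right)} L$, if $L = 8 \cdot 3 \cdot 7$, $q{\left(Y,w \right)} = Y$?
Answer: $504$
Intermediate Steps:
$L = 168$ ($L = 24 \cdot 7 = 168$)
$q{\left(3,-1 \right)} L = 3 \cdot 168 = 504$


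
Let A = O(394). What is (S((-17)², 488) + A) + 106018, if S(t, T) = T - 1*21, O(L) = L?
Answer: 106879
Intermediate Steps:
A = 394
S(t, T) = -21 + T (S(t, T) = T - 21 = -21 + T)
(S((-17)², 488) + A) + 106018 = ((-21 + 488) + 394) + 106018 = (467 + 394) + 106018 = 861 + 106018 = 106879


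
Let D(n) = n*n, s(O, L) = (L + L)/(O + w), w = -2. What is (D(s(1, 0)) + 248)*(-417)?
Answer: -103416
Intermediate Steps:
s(O, L) = 2*L/(-2 + O) (s(O, L) = (L + L)/(O - 2) = (2*L)/(-2 + O) = 2*L/(-2 + O))
D(n) = n²
(D(s(1, 0)) + 248)*(-417) = ((2*0/(-2 + 1))² + 248)*(-417) = ((2*0/(-1))² + 248)*(-417) = ((2*0*(-1))² + 248)*(-417) = (0² + 248)*(-417) = (0 + 248)*(-417) = 248*(-417) = -103416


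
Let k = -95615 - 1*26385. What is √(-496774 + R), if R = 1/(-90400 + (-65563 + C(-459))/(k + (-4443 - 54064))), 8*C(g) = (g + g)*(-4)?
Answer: 7*I*√583803164275523275531/239967172 ≈ 704.82*I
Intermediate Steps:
k = -122000 (k = -95615 - 26385 = -122000)
C(g) = -g (C(g) = ((g + g)*(-4))/8 = ((2*g)*(-4))/8 = (-8*g)/8 = -g)
R = -180507/16317767696 (R = 1/(-90400 + (-65563 - 1*(-459))/(-122000 + (-4443 - 54064))) = 1/(-90400 + (-65563 + 459)/(-122000 - 58507)) = 1/(-90400 - 65104/(-180507)) = 1/(-90400 - 65104*(-1/180507)) = 1/(-90400 + 65104/180507) = 1/(-16317767696/180507) = -180507/16317767696 ≈ -1.1062e-5)
√(-496774 + R) = √(-496774 - 180507/16317767696) = √(-8106242729593211/16317767696) = 7*I*√583803164275523275531/239967172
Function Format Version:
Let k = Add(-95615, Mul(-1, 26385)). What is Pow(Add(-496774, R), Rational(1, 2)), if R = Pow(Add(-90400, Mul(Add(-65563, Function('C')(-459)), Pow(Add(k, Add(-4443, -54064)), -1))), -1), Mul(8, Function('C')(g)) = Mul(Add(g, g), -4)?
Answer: Mul(Rational(7, 239967172), I, Pow(583803164275523275531, Rational(1, 2))) ≈ Mul(704.82, I)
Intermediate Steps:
k = -122000 (k = Add(-95615, -26385) = -122000)
Function('C')(g) = Mul(-1, g) (Function('C')(g) = Mul(Rational(1, 8), Mul(Add(g, g), -4)) = Mul(Rational(1, 8), Mul(Mul(2, g), -4)) = Mul(Rational(1, 8), Mul(-8, g)) = Mul(-1, g))
R = Rational(-180507, 16317767696) (R = Pow(Add(-90400, Mul(Add(-65563, Mul(-1, -459)), Pow(Add(-122000, Add(-4443, -54064)), -1))), -1) = Pow(Add(-90400, Mul(Add(-65563, 459), Pow(Add(-122000, -58507), -1))), -1) = Pow(Add(-90400, Mul(-65104, Pow(-180507, -1))), -1) = Pow(Add(-90400, Mul(-65104, Rational(-1, 180507))), -1) = Pow(Add(-90400, Rational(65104, 180507)), -1) = Pow(Rational(-16317767696, 180507), -1) = Rational(-180507, 16317767696) ≈ -1.1062e-5)
Pow(Add(-496774, R), Rational(1, 2)) = Pow(Add(-496774, Rational(-180507, 16317767696)), Rational(1, 2)) = Pow(Rational(-8106242729593211, 16317767696), Rational(1, 2)) = Mul(Rational(7, 239967172), I, Pow(583803164275523275531, Rational(1, 2)))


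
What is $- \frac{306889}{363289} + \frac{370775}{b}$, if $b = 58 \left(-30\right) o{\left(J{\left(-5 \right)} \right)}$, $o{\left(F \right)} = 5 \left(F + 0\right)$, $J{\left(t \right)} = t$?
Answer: $\frac{4853952299}{632122860} \approx 7.6788$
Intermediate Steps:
$o{\left(F \right)} = 5 F$
$b = 43500$ ($b = 58 \left(-30\right) 5 \left(-5\right) = \left(-1740\right) \left(-25\right) = 43500$)
$- \frac{306889}{363289} + \frac{370775}{b} = - \frac{306889}{363289} + \frac{370775}{43500} = \left(-306889\right) \frac{1}{363289} + 370775 \cdot \frac{1}{43500} = - \frac{306889}{363289} + \frac{14831}{1740} = \frac{4853952299}{632122860}$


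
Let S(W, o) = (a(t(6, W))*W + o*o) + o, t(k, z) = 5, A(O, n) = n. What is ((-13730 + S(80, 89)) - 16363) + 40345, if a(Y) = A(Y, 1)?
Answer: 18342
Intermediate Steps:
a(Y) = 1
S(W, o) = W + o + o² (S(W, o) = (1*W + o*o) + o = (W + o²) + o = W + o + o²)
((-13730 + S(80, 89)) - 16363) + 40345 = ((-13730 + (80 + 89 + 89²)) - 16363) + 40345 = ((-13730 + (80 + 89 + 7921)) - 16363) + 40345 = ((-13730 + 8090) - 16363) + 40345 = (-5640 - 16363) + 40345 = -22003 + 40345 = 18342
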